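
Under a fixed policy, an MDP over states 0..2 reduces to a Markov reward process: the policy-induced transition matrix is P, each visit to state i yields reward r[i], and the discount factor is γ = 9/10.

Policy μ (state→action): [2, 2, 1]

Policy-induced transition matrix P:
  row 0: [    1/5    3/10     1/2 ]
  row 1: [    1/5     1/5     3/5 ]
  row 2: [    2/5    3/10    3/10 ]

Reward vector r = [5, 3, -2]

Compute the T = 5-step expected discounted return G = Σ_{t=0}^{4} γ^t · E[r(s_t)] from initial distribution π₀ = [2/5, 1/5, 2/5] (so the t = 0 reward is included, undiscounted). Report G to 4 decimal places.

G = 6.0490

t=0: π = [0.4000, 0.2000, 0.4000], E[r] = 1.8000, γ^t·E[r] = 1.800000, running G = 1.800000
t=1: π = [0.2800, 0.2800, 0.4400], E[r] = 1.3600, γ^t·E[r] = 1.224000, running G = 3.024000
t=2: π = [0.2880, 0.2720, 0.4400], E[r] = 1.3760, γ^t·E[r] = 1.114560, running G = 4.138560
t=3: π = [0.2880, 0.2728, 0.4392], E[r] = 1.3800, γ^t·E[r] = 1.006020, running G = 5.144580
t=4: π = [0.2878, 0.2727, 0.4394], E[r] = 1.3785, γ^t·E[r] = 0.904421, running G = 6.049001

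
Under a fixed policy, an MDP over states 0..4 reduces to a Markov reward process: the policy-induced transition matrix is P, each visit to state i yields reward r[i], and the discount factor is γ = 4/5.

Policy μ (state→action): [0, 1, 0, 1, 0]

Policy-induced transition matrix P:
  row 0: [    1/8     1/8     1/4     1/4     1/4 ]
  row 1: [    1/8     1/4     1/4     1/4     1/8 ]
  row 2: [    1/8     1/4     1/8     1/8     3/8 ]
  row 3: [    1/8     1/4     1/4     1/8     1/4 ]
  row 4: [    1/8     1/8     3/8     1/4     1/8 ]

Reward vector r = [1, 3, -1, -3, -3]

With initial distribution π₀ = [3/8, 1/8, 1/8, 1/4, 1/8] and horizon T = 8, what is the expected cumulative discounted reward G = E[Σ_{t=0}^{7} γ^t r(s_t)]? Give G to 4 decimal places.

G = -3.0191

t=0: π = [0.3750, 0.1250, 0.1250, 0.2500, 0.1250], E[r] = -0.5000, γ^t·E[r] = -0.500000, running G = -0.500000
t=1: π = [0.1250, 0.1875, 0.2500, 0.2031, 0.2344], E[r] = -0.8750, γ^t·E[r] = -0.700000, running G = -1.200000
t=2: π = [0.1250, 0.2051, 0.2480, 0.1934, 0.2285], E[r] = -0.7734, γ^t·E[r] = -0.495000, running G = -1.695000
t=3: π = [0.1250, 0.2058, 0.2476, 0.1948, 0.2268], E[r] = -0.7700, γ^t·E[r] = -0.394250, running G = -2.089250
t=4: π = [0.1250, 0.2060, 0.2474, 0.1947, 0.2269], E[r] = -0.7690, γ^t·E[r] = -0.315000, running G = -2.404250
t=5: π = [0.1250, 0.2060, 0.2474, 0.1947, 0.2268], E[r] = -0.7690, γ^t·E[r] = -0.251998, running G = -2.656248
t=6: π = [0.1250, 0.2060, 0.2474, 0.1947, 0.2268], E[r] = -0.7690, γ^t·E[r] = -0.201593, running G = -2.857840
t=7: π = [0.1250, 0.2060, 0.2474, 0.1947, 0.2268], E[r] = -0.7690, γ^t·E[r] = -0.161275, running G = -3.019115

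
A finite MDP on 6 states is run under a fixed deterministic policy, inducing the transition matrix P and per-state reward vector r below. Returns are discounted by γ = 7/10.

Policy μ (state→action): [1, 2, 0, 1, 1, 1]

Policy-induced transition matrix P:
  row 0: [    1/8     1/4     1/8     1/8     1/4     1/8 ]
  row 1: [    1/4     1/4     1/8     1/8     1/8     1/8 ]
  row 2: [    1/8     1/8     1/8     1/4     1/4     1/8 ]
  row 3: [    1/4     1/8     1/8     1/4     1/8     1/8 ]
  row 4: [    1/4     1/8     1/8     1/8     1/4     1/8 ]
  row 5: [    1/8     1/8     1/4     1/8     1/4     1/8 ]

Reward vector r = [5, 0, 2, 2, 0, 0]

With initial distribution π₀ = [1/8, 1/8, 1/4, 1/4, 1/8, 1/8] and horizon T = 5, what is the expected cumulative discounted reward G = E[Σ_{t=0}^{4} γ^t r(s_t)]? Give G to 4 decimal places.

G = 4.4309

t=0: π = [0.1250, 0.1250, 0.2500, 0.2500, 0.1250, 0.1250], E[r] = 1.6250, γ^t·E[r] = 1.625000, running G = 1.625000
t=1: π = [0.1875, 0.1563, 0.1406, 0.1875, 0.2031, 0.1250], E[r] = 1.5938, γ^t·E[r] = 1.115625, running G = 2.740625
t=2: π = [0.1934, 0.1680, 0.1406, 0.1660, 0.2070, 0.1250], E[r] = 1.5801, γ^t·E[r] = 0.774238, running G = 3.514863
t=3: π = [0.1926, 0.1702, 0.1406, 0.1633, 0.2083, 0.1250], E[r] = 1.5710, γ^t·E[r] = 0.538868, running G = 4.053732
t=4: π = [0.1927, 0.1703, 0.1406, 0.1630, 0.2083, 0.1250], E[r] = 1.5708, γ^t·E[r] = 0.377157, running G = 4.430888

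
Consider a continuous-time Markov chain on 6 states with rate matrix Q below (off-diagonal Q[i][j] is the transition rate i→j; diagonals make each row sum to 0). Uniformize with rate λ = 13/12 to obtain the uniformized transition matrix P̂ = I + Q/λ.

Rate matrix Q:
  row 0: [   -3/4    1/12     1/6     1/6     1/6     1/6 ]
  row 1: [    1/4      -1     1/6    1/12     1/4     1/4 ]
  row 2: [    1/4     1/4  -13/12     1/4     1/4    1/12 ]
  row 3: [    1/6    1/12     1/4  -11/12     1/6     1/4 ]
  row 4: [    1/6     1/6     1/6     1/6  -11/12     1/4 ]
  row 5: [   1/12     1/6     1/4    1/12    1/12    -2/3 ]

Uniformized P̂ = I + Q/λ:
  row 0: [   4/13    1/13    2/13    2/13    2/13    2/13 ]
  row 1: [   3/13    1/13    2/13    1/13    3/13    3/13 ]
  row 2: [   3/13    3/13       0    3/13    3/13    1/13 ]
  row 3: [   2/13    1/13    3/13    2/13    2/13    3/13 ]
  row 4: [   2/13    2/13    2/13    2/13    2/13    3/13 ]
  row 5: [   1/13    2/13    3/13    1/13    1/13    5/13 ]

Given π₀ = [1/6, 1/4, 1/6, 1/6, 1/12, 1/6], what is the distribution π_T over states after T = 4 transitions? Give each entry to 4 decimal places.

t=0: π = [0.1667, 0.2500, 0.1667, 0.1667, 0.0833, 0.1667]
t=1: π = [0.1987, 0.1218, 0.1538, 0.1346, 0.1731, 0.2179]
t=2: π = [0.1889, 0.1307, 0.1573, 0.1395, 0.1583, 0.2253]
t=3: π = [0.1877, 0.1306, 0.1577, 0.1386, 0.1587, 0.2267]
t=4: π = [0.1875, 0.1308, 0.1577, 0.1385, 0.1586, 0.2269]

π = [0.1875, 0.1308, 0.1577, 0.1385, 0.1586, 0.2269]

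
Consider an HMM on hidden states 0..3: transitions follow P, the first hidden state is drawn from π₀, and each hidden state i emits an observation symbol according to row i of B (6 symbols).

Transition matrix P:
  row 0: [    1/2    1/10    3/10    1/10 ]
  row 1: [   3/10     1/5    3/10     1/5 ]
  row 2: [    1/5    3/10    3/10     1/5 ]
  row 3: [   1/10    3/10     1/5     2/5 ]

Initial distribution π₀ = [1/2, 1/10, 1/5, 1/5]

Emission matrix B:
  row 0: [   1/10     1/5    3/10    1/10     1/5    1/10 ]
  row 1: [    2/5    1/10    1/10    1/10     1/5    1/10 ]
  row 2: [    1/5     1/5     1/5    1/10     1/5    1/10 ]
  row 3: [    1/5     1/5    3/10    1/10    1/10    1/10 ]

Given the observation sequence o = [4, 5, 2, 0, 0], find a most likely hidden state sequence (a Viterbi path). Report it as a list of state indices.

t=0: δ = [1.000e-01, 2.000e-02, 4.000e-02, 2.000e-02]  (obs o_0=4)
t=1: δ = [5.000e-03, 1.200e-03, 3.000e-03, 1.000e-03]  ψ = [0, 2, 0, 0]  (obs o_1=5)
t=2: δ = [7.500e-04, 9.000e-05, 3.000e-04, 1.800e-04]  ψ = [0, 2, 0, 2]  (obs o_2=2)
t=3: δ = [3.750e-05, 3.600e-05, 4.500e-05, 1.500e-05]  ψ = [0, 2, 0, 0]  (obs o_3=0)
t=4: δ = [1.875e-06, 5.400e-06, 2.700e-06, 1.800e-06]  ψ = [0, 2, 2, 2]  (obs o_4=0)
backtrack: best end state = 1; path = [0, 0, 0, 2, 1]

path = [0, 0, 0, 2, 1]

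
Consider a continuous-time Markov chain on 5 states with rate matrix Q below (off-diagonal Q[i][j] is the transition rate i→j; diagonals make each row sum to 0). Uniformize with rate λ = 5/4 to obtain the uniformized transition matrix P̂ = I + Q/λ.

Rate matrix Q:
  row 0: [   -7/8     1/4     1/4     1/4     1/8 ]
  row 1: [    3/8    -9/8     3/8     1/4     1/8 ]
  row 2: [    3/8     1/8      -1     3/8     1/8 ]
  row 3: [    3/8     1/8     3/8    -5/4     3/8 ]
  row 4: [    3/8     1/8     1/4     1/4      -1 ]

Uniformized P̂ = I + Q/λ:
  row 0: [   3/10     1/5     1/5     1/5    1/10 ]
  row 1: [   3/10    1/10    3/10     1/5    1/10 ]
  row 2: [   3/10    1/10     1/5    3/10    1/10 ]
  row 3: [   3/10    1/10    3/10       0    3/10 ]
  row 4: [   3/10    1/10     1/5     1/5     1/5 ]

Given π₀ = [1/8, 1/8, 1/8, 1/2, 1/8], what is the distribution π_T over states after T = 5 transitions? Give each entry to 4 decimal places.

π = [0.3000, 0.1300, 0.2317, 0.1857, 0.1526]

t=0: π = [0.1250, 0.1250, 0.1250, 0.5000, 0.1250]
t=1: π = [0.3000, 0.1125, 0.2625, 0.1125, 0.2125]
t=2: π = [0.3000, 0.1300, 0.2225, 0.2038, 0.1438]
t=3: π = [0.3000, 0.1300, 0.2334, 0.1815, 0.1551]
t=4: π = [0.3000, 0.1300, 0.2312, 0.1870, 0.1518]
t=5: π = [0.3000, 0.1300, 0.2317, 0.1857, 0.1526]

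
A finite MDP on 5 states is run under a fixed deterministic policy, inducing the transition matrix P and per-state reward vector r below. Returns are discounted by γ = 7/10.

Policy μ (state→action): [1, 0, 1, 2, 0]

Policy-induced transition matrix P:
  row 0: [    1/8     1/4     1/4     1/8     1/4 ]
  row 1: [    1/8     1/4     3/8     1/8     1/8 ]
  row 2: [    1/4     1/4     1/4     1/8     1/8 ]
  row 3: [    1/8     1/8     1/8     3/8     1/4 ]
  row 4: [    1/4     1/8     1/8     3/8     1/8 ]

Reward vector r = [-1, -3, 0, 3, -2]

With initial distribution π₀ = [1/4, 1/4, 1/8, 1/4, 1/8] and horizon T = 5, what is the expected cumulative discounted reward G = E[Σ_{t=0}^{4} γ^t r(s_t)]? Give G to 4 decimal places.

G = -1.3175

t=0: π = [0.2500, 0.2500, 0.1250, 0.2500, 0.1250], E[r] = -0.5000, γ^t·E[r] = -0.500000, running G = -0.500000
t=1: π = [0.1563, 0.2031, 0.2344, 0.2188, 0.1875], E[r] = -0.4844, γ^t·E[r] = -0.339063, running G = -0.839063
t=2: π = [0.1777, 0.1992, 0.2246, 0.2266, 0.1719], E[r] = -0.4395, γ^t·E[r] = -0.215332, running G = -1.054395
t=3: π = [0.1746, 0.2002, 0.2251, 0.2246, 0.1755], E[r] = -0.4524, γ^t·E[r] = -0.155171, running G = -1.209565
t=4: π = [0.1751, 0.2000, 0.2250, 0.2250, 0.1749], E[r] = -0.4497, γ^t·E[r] = -0.107975, running G = -1.317540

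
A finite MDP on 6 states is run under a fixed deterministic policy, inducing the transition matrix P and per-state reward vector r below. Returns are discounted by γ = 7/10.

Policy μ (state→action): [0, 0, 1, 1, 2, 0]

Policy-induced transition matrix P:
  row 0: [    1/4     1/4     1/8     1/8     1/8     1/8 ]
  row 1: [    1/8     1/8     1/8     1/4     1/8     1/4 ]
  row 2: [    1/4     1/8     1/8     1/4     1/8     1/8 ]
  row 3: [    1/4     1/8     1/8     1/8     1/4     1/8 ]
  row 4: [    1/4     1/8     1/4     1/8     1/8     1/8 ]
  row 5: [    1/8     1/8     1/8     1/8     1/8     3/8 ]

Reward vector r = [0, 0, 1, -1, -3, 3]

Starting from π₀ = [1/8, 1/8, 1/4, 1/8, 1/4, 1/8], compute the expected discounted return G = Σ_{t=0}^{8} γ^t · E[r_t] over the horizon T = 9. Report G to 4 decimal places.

t=0: π = [0.1250, 0.1250, 0.2500, 0.1250, 0.2500, 0.1250], E[r] = -0.2500, γ^t·E[r] = -0.250000, running G = -0.250000
t=1: π = [0.2188, 0.1406, 0.1563, 0.1719, 0.1406, 0.1719], E[r] = 0.0781, γ^t·E[r] = 0.054688, running G = -0.195313
t=2: π = [0.2109, 0.1523, 0.1426, 0.1621, 0.1465, 0.1855], E[r] = 0.0977, γ^t·E[r] = 0.047852, running G = -0.147461
t=3: π = [0.2078, 0.1514, 0.1433, 0.1619, 0.1453, 0.1904], E[r] = 0.1169, γ^t·E[r] = 0.040112, running G = -0.107349
t=4: π = [0.2073, 0.1510, 0.1432, 0.1618, 0.1452, 0.1915], E[r] = 0.1202, γ^t·E[r] = 0.028862, running G = -0.078487
t=5: π = [0.2072, 0.1509, 0.1432, 0.1618, 0.1452, 0.1918], E[r] = 0.1210, γ^t·E[r] = 0.020330, running G = -0.058157
t=6: π = [0.2072, 0.1509, 0.1432, 0.1618, 0.1452, 0.1918], E[r] = 0.1211, γ^t·E[r] = 0.014252, running G = -0.043906
t=7: π = [0.2072, 0.1509, 0.1432, 0.1618, 0.1452, 0.1918], E[r] = 0.1212, γ^t·E[r] = 0.009979, running G = -0.033926
t=8: π = [0.2072, 0.1509, 0.1432, 0.1618, 0.1452, 0.1918], E[r] = 0.1212, γ^t·E[r] = 0.006986, running G = -0.026940

G = -0.0269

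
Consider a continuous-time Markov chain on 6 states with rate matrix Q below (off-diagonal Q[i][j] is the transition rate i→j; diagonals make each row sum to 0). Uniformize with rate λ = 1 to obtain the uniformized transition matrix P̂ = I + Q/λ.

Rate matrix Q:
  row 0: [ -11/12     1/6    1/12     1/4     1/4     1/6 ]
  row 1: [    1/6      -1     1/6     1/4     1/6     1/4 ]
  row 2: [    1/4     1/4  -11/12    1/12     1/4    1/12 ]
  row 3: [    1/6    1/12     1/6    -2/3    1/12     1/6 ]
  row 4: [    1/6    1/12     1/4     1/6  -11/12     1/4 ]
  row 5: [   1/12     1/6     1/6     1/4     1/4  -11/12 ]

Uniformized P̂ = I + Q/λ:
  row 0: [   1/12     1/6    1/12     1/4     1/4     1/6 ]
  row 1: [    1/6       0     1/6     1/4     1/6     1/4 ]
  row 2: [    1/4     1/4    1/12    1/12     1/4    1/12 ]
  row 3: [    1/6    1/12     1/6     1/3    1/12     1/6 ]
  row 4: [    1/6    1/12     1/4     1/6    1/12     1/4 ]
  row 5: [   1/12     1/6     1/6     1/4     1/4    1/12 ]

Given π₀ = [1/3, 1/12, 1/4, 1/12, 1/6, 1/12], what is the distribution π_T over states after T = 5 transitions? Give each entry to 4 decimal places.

t=0: π = [0.3333, 0.0833, 0.2500, 0.0833, 0.1667, 0.0833]
t=1: π = [0.1528, 0.1528, 0.1319, 0.2014, 0.2014, 0.1597]
t=2: π = [0.1516, 0.1186, 0.1597, 0.2280, 0.1701, 0.1719]
t=3: π = [0.1530, 0.1270, 0.1549, 0.2282, 0.1738, 0.1631]
t=4: π = [0.1532, 0.1249, 0.1555, 0.2287, 0.1724, 0.1652]
t=5: π = [0.1531, 0.1254, 0.1553, 0.2288, 0.1727, 0.1647]

π = [0.1531, 0.1254, 0.1553, 0.2288, 0.1727, 0.1647]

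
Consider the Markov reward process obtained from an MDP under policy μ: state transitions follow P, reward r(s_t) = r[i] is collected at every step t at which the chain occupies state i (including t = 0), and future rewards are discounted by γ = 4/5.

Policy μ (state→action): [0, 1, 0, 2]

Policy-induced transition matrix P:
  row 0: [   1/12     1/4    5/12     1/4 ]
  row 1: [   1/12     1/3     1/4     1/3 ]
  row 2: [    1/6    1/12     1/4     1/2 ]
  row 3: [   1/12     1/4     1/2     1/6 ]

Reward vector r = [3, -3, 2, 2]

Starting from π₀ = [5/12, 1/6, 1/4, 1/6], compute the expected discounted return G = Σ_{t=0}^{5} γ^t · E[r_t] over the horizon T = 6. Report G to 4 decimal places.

t=0: π = [0.4167, 0.1667, 0.2500, 0.1667], E[r] = 1.5833, γ^t·E[r] = 1.583333, running G = 1.583333
t=1: π = [0.1042, 0.2222, 0.3611, 0.3125], E[r] = 0.9931, γ^t·E[r] = 0.794444, running G = 2.377778
t=2: π = [0.1134, 0.2083, 0.3455, 0.3328], E[r] = 1.0718, γ^t·E[r] = 0.685926, running G = 3.063704
t=3: π = [0.1121, 0.2098, 0.3521, 0.3260], E[r] = 1.0632, γ^t·E[r] = 0.544370, running G = 3.608074
t=4: π = [0.1127, 0.2088, 0.3502, 0.3283], E[r] = 1.0687, γ^t·E[r] = 0.437730, running G = 4.045804
t=5: π = [0.1125, 0.2090, 0.3509, 0.3276], E[r] = 1.0673, γ^t·E[r] = 0.349746, running G = 4.395550

G = 4.3955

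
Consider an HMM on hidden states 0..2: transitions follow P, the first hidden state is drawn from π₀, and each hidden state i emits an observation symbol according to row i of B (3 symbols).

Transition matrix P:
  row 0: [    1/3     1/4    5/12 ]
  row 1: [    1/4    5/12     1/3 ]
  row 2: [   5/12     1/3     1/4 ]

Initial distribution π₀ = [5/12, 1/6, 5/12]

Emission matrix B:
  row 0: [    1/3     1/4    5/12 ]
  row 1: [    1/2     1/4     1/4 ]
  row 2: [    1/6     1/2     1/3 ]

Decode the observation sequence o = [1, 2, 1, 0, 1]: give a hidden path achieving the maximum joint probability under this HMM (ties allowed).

t=0: δ = [1.042e-01, 4.167e-02, 2.083e-01]  (obs o_0=1)
t=1: δ = [3.617e-02, 1.736e-02, 1.736e-02]  ψ = [2, 2, 2]  (obs o_1=2)
t=2: δ = [3.014e-03, 2.261e-03, 7.535e-03]  ψ = [0, 0, 0]  (obs o_2=1)
t=3: δ = [1.047e-03, 1.256e-03, 3.140e-04]  ψ = [2, 2, 2]  (obs o_3=0)
t=4: δ = [8.721e-05, 1.308e-04, 2.180e-04]  ψ = [0, 1, 0]  (obs o_4=1)
backtrack: best end state = 2; path = [2, 0, 2, 0, 2]

path = [2, 0, 2, 0, 2]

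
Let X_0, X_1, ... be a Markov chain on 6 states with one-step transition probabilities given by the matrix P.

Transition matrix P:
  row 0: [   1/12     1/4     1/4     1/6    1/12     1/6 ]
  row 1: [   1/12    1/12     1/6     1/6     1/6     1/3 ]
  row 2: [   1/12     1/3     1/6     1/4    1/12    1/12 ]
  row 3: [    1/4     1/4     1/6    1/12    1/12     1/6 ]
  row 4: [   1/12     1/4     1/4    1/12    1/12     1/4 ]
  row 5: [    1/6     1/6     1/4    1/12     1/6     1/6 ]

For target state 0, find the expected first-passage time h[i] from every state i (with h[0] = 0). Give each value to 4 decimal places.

First-step conditioning: h[0] = 0; for i ≠ 0, h[i] = 1 + Σ_k P[i][k]·h[k].
  h[1] = 1 + 1/12·h[1] + 1/6·h[2] + 1/6·h[3] + 1/6·h[4] + 1/3·h[5]
  h[2] = 1 + 1/3·h[1] + 1/6·h[2] + 1/4·h[3] + 1/12·h[4] + 1/12·h[5]
  h[3] = 1 + 1/4·h[1] + 1/6·h[2] + 1/12·h[3] + 1/12·h[4] + 1/6·h[5]
  h[4] = 1 + 1/4·h[1] + 1/4·h[2] + 1/12·h[3] + 1/12·h[4] + 1/4·h[5]
  h[5] = 1 + 1/6·h[1] + 1/4·h[2] + 1/12·h[3] + 1/6·h[4] + 1/6·h[5]
Solving the 5×5 linear system over states ≠ 0 gives exactly h = [0, 343668/42943, 344268/42943, 293592/42943, 349176/42943, 322740/42943] (h[0] = 0 is the target).

h = [0.0000, 8.0029, 8.0169, 6.8368, 8.1312, 7.5155]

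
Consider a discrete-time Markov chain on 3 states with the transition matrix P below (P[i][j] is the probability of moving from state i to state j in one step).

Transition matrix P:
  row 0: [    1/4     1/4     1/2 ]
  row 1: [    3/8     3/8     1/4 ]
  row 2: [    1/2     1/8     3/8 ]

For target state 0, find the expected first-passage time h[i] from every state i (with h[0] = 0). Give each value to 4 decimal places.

First-step conditioning: h[0] = 0; for i ≠ 0, h[i] = 1 + Σ_k P[i][k]·h[k].
  h[1] = 1 + 3/8·h[1] + 1/4·h[2]
  h[2] = 1 + 1/8·h[1] + 3/8·h[2]
Solving the 2×2 linear system over states ≠ 0 gives exactly h = [0, 56/23, 48/23] (h[0] = 0 is the target).

h = [0.0000, 2.4348, 2.0870]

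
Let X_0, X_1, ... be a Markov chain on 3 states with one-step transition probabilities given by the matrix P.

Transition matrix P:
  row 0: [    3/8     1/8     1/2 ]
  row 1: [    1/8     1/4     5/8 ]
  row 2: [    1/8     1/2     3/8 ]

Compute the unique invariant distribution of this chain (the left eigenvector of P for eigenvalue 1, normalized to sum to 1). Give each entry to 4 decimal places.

Balance equations π_j = Σ_i π_i·P[i][j]:
  π_0 = 3/8·π_0 + 1/8·π_1 + 1/8·π_2
  π_1 = 1/8·π_0 + 1/4·π_1 + 1/2·π_2
  normalize: π_0 + π_1 + π_2 = 1
Solving the linear system gives exactly π = [1/6, 7/20, 29/60].

π = [0.1667, 0.3500, 0.4833]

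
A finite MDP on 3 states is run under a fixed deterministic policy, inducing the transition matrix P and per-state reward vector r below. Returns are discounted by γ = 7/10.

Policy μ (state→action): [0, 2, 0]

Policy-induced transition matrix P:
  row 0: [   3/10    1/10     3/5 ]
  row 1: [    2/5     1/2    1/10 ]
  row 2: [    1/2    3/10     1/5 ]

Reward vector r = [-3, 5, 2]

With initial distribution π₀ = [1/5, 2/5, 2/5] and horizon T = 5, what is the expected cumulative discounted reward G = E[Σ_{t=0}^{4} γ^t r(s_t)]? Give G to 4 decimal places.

t=0: π = [0.2000, 0.4000, 0.4000], E[r] = 2.2000, γ^t·E[r] = 2.200000, running G = 2.200000
t=1: π = [0.4200, 0.3400, 0.2400], E[r] = 0.9200, γ^t·E[r] = 0.644000, running G = 2.844000
t=2: π = [0.3820, 0.2840, 0.3340], E[r] = 0.9420, γ^t·E[r] = 0.461580, running G = 3.305580
t=3: π = [0.3952, 0.2804, 0.3244], E[r] = 0.8652, γ^t·E[r] = 0.296764, running G = 3.602344
t=4: π = [0.3929, 0.2770, 0.3300], E[r] = 0.8665, γ^t·E[r] = 0.208051, running G = 3.810395

G = 3.8104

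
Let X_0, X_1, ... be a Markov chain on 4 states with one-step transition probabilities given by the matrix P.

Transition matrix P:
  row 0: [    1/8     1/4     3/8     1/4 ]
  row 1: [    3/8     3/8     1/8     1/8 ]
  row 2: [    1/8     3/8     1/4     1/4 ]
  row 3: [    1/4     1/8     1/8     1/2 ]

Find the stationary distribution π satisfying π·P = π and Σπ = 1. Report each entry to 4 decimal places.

Balance equations π_j = Σ_i π_i·P[i][j]:
  π_0 = 1/8·π_0 + 3/8·π_1 + 1/8·π_2 + 1/4·π_3
  π_1 = 1/4·π_0 + 3/8·π_1 + 3/8·π_2 + 1/8·π_3
  π_2 = 3/8·π_0 + 1/8·π_1 + 1/4·π_2 + 1/8·π_3
  normalize: π_0 + π_1 + π_2 + π_3 = 1
Solving the linear system gives exactly π = [87/379, 104/379, 79/379, 109/379].

π = [0.2296, 0.2744, 0.2084, 0.2876]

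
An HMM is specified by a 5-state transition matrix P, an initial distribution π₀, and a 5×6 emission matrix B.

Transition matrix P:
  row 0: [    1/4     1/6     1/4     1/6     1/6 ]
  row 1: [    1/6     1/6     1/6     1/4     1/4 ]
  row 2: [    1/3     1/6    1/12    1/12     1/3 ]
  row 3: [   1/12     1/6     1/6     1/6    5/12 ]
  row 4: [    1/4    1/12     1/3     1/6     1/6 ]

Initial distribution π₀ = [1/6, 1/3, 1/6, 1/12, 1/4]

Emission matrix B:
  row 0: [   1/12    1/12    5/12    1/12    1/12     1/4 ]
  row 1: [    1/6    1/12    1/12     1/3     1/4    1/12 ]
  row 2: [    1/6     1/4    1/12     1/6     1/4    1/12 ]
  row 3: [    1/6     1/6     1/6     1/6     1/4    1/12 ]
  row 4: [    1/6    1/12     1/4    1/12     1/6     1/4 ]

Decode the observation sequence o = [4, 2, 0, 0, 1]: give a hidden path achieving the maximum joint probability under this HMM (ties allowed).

path = [1, 4, 2, 4, 2]

t=0: δ = [1.389e-02, 8.333e-02, 4.167e-02, 2.083e-02, 4.167e-02]  (obs o_0=4)
t=1: δ = [5.787e-03, 1.157e-03, 1.157e-03, 3.472e-03, 5.208e-03]  ψ = [1, 1, 1, 1, 1]  (obs o_1=2)
t=2: δ = [1.206e-04, 1.608e-04, 2.894e-04, 1.608e-04, 2.411e-04]  ψ = [0, 0, 4, 0, 3]  (obs o_2=0)
t=3: δ = [8.038e-06, 8.038e-06, 1.340e-05, 6.698e-06, 1.608e-05]  ψ = [2, 2, 4, 1, 2]  (obs o_3=0)
t=4: δ = [3.721e-07, 1.861e-07, 1.340e-06, 4.465e-07, 3.721e-07]  ψ = [2, 2, 4, 4, 2]  (obs o_4=1)
backtrack: best end state = 2; path = [1, 4, 2, 4, 2]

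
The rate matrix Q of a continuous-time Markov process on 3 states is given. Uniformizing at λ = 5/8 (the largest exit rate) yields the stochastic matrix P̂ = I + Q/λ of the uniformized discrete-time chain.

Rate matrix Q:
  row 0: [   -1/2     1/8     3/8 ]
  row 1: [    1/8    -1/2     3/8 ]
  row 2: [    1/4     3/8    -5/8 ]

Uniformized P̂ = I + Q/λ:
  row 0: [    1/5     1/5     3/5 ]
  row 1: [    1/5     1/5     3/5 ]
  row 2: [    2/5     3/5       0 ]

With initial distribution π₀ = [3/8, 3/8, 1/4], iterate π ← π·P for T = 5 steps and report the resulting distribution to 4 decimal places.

t=0: π = [0.3750, 0.3750, 0.2500]
t=1: π = [0.2500, 0.3000, 0.4500]
t=2: π = [0.2900, 0.3800, 0.3300]
t=3: π = [0.2660, 0.3320, 0.4020]
t=4: π = [0.2804, 0.3608, 0.3588]
t=5: π = [0.2718, 0.3435, 0.3847]

π = [0.2718, 0.3435, 0.3847]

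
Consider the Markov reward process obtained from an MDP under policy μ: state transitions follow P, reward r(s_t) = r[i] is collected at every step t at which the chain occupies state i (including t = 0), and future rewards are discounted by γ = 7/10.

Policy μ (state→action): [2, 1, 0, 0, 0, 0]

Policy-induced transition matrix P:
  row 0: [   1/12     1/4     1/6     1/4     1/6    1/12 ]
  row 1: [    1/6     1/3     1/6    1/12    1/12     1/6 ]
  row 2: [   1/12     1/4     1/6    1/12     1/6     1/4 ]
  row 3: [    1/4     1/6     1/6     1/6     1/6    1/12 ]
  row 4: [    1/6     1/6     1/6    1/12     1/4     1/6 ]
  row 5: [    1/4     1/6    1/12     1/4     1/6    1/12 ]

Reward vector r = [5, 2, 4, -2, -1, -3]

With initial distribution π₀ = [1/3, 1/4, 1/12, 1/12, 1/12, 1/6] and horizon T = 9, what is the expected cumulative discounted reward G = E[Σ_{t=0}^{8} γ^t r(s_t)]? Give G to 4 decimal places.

G = 3.9866

t=0: π = [0.3333, 0.2500, 0.0833, 0.0833, 0.0833, 0.1667], E[r] = 1.7500, γ^t·E[r] = 1.750000, running G = 1.750000
t=1: π = [0.1528, 0.2431, 0.1528, 0.1736, 0.1528, 0.1250], E[r] = 0.9861, γ^t·E[r] = 0.690278, running G = 2.440278
t=2: π = [0.1661, 0.2326, 0.1563, 0.1441, 0.1591, 0.1418], E[r] = 1.0480, γ^t·E[r] = 0.513536, running G = 2.953814
t=3: π = [0.1636, 0.2323, 0.1549, 0.1467, 0.1605, 0.1420], E[r] = 1.0222, γ^t·E[r] = 0.350626, running G = 3.304439
t=4: π = [0.1642, 0.2319, 0.1548, 0.1465, 0.1607, 0.1419], E[r] = 1.0248, γ^t·E[r] = 0.246048, running G = 3.550487
t=5: π = [0.1641, 0.2319, 0.1548, 0.1466, 0.1607, 0.1419], E[r] = 1.0243, γ^t·E[r] = 0.172162, running G = 3.722649
t=6: π = [0.1641, 0.2319, 0.1548, 0.1465, 0.1607, 0.1419], E[r] = 1.0244, γ^t·E[r] = 0.120518, running G = 3.843167
t=7: π = [0.1641, 0.2319, 0.1548, 0.1465, 0.1607, 0.1419], E[r] = 1.0244, γ^t·E[r] = 0.084361, running G = 3.927528
t=8: π = [0.1641, 0.2319, 0.1548, 0.1465, 0.1607, 0.1419], E[r] = 1.0244, γ^t·E[r] = 0.059053, running G = 3.986581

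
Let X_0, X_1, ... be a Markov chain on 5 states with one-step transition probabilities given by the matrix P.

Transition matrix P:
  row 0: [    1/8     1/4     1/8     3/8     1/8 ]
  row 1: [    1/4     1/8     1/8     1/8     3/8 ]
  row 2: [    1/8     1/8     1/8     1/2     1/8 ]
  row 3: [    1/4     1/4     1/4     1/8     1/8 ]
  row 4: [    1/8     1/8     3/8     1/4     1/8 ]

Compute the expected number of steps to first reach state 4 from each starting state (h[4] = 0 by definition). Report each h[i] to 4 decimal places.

h = [5.6777, 4.4124, 5.8378, 5.6937, 0.0000]

First-step conditioning: h[4] = 0; for i ≠ 4, h[i] = 1 + Σ_k P[i][k]·h[k].
  h[0] = 1 + 1/8·h[0] + 1/4·h[1] + 1/8·h[2] + 3/8·h[3]
  h[1] = 1 + 1/4·h[0] + 1/8·h[1] + 1/8·h[2] + 1/8·h[3]
  h[2] = 1 + 1/8·h[0] + 1/8·h[1] + 1/8·h[2] + 1/2·h[3]
  h[3] = 1 + 1/4·h[0] + 1/4·h[1] + 1/4·h[2] + 1/8·h[3]
Solving the 4×4 linear system over states ≠ 4 gives exactly h = [5672/999, 4408/999, 216/37, 632/111, 0] (h[4] = 0 is the target).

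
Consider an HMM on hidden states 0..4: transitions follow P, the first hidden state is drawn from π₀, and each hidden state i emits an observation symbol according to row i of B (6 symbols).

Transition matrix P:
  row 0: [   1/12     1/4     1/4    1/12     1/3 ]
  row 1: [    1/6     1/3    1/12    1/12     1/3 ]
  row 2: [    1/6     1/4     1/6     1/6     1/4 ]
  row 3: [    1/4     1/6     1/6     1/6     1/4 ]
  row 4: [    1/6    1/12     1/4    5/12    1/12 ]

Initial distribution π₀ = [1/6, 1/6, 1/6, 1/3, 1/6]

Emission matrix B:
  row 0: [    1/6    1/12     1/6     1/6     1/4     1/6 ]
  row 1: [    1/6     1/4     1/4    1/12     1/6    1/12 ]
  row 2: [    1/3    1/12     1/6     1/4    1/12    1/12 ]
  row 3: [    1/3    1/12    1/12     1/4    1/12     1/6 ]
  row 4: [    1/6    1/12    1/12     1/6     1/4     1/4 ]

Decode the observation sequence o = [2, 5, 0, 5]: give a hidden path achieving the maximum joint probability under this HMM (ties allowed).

t=0: δ = [2.778e-02, 4.167e-02, 2.778e-02, 2.778e-02, 1.389e-02]  (obs o_0=2)
t=1: δ = [1.157e-03, 1.157e-03, 5.787e-04, 9.645e-04, 3.472e-03]  ψ = [1, 1, 0, 4, 1]  (obs o_1=5)
t=2: δ = [9.645e-05, 6.430e-05, 2.894e-04, 4.823e-04, 6.430e-05]  ψ = [4, 1, 4, 4, 0]  (obs o_2=0)
t=3: δ = [2.009e-05, 6.698e-06, 6.698e-06, 1.340e-05, 3.014e-05]  ψ = [3, 3, 3, 3, 3]  (obs o_3=5)
backtrack: best end state = 4; path = [1, 4, 3, 4]

path = [1, 4, 3, 4]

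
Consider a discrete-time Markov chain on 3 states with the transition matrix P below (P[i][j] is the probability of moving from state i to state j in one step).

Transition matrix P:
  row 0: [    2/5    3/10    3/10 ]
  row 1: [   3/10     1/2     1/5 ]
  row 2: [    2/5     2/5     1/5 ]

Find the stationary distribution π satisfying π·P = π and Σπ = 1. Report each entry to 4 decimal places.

π = [0.3596, 0.4045, 0.2360]

Balance equations π_j = Σ_i π_i·P[i][j]:
  π_0 = 2/5·π_0 + 3/10·π_1 + 2/5·π_2
  π_1 = 3/10·π_0 + 1/2·π_1 + 2/5·π_2
  normalize: π_0 + π_1 + π_2 = 1
Solving the linear system gives exactly π = [32/89, 36/89, 21/89].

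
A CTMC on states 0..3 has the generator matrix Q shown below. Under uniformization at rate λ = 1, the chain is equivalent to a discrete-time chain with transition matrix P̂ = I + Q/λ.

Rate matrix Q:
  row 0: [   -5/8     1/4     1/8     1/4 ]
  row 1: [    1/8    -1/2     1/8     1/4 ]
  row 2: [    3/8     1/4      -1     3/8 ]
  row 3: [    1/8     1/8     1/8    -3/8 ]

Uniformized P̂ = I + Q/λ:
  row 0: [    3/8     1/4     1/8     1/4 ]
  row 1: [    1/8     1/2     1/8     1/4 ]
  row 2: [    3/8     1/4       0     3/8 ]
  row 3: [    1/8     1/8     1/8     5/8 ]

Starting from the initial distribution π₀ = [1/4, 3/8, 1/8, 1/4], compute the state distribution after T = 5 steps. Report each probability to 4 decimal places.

π = [0.2038, 0.2642, 0.1111, 0.4210]

t=0: π = [0.2500, 0.3750, 0.1250, 0.2500]
t=1: π = [0.2188, 0.3125, 0.1094, 0.3594]
t=2: π = [0.2070, 0.2832, 0.1113, 0.3984]
t=3: π = [0.2046, 0.2710, 0.1111, 0.4133]
t=4: π = [0.2039, 0.2661, 0.1111, 0.4189]
t=5: π = [0.2038, 0.2642, 0.1111, 0.4210]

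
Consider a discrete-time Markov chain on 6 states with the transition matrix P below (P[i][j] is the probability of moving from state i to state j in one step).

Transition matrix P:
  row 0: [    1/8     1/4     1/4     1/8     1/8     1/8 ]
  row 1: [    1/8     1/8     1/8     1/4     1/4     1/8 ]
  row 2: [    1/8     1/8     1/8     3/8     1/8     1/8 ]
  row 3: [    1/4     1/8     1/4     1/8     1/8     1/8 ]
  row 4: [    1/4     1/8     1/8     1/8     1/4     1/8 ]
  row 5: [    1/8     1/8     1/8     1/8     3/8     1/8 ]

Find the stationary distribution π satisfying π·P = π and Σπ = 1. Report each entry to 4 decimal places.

Balance equations π_j = Σ_i π_i·P[i][j]:
  π_0 = 1/8·π_0 + 1/8·π_1 + 1/8·π_2 + 1/4·π_3 + 1/4·π_4 + 1/8·π_5
  π_1 = 1/4·π_0 + 1/8·π_1 + 1/8·π_2 + 1/8·π_3 + 1/8·π_4 + 1/8·π_5
  π_2 = 1/4·π_0 + 1/8·π_1 + 1/8·π_2 + 1/4·π_3 + 1/8·π_4 + 1/8·π_5
  π_3 = 1/8·π_0 + 1/4·π_1 + 3/8·π_2 + 1/8·π_3 + 1/8·π_4 + 1/8·π_5
  π_4 = 1/8·π_0 + 1/4·π_1 + 1/8·π_2 + 1/8·π_3 + 1/4·π_4 + 3/8·π_5
  normalize: π_0 + π_1 + π_2 + π_3 + π_4 + π_5 = 1
Solving the linear system gives exactly π = [795/4591, 2693/18364, 6239/36728, 853/4591, 916/4591, 1/8].

π = [0.1732, 0.1466, 0.1699, 0.1858, 0.1995, 0.1250]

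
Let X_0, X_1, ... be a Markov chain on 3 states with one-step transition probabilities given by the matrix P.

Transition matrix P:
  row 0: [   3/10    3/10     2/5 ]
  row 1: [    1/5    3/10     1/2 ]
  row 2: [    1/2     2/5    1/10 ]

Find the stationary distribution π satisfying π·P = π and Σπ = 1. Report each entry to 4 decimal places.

π = [0.3333, 0.3333, 0.3333]

Balance equations π_j = Σ_i π_i·P[i][j]:
  π_0 = 3/10·π_0 + 1/5·π_1 + 1/2·π_2
  π_1 = 3/10·π_0 + 3/10·π_1 + 2/5·π_2
  normalize: π_0 + π_1 + π_2 = 1
Solving the linear system gives exactly π = [1/3, 1/3, 1/3].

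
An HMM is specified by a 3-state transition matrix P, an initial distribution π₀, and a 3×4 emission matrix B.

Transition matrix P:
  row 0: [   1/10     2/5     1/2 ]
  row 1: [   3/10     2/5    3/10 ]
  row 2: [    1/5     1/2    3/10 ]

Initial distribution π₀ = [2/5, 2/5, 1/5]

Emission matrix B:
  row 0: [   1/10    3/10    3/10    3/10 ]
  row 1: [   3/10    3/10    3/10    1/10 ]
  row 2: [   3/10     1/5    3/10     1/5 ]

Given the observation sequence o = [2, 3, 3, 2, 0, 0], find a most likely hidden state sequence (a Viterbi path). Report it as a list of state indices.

t=0: δ = [1.200e-01, 1.200e-01, 6.000e-02]  (obs o_0=2)
t=1: δ = [1.080e-02, 4.800e-03, 1.200e-02]  ψ = [1, 0, 0]  (obs o_1=3)
t=2: δ = [7.200e-04, 6.000e-04, 1.080e-03]  ψ = [2, 2, 0]  (obs o_2=3)
t=3: δ = [6.480e-05, 1.620e-04, 1.080e-04]  ψ = [2, 2, 0]  (obs o_3=2)
t=4: δ = [4.860e-06, 1.944e-05, 1.458e-05]  ψ = [1, 1, 1]  (obs o_4=0)
t=5: δ = [5.832e-07, 2.333e-06, 1.750e-06]  ψ = [1, 1, 1]  (obs o_5=0)
backtrack: best end state = 1; path = [1, 0, 2, 1, 1, 1]

path = [1, 0, 2, 1, 1, 1]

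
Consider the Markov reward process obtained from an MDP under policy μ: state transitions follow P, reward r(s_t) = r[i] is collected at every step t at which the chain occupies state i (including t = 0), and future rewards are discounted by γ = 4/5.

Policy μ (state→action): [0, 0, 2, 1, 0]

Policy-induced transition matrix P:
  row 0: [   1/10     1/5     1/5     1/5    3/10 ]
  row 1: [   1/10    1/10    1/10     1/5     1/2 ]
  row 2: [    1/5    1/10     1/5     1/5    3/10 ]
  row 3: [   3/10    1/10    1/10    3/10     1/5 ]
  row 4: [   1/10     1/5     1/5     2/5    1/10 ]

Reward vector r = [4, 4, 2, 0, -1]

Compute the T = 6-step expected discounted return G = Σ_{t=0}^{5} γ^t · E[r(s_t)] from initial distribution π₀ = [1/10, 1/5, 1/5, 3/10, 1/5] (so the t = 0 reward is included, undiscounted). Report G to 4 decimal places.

G = 4.9155

t=0: π = [0.1000, 0.2000, 0.2000, 0.3000, 0.2000], E[r] = 1.4000, γ^t·E[r] = 1.400000, running G = 1.400000
t=1: π = [0.1800, 0.1300, 0.1500, 0.2700, 0.2700], E[r] = 1.2700, γ^t·E[r] = 1.016000, running G = 2.416000
t=2: π = [0.1690, 0.1450, 0.1600, 0.2810, 0.2450], E[r] = 1.3310, γ^t·E[r] = 0.851840, running G = 3.267840
t=3: π = [0.1722, 0.1414, 0.1574, 0.2771, 0.2519], E[r] = 1.3173, γ^t·E[r] = 0.674458, running G = 3.942298
t=4: π = [0.1712, 0.1424, 0.1582, 0.2781, 0.2502], E[r] = 1.3204, γ^t·E[r] = 0.540832, running G = 4.483129
t=5: π = [0.1714, 0.1421, 0.1580, 0.2778, 0.2506], E[r] = 1.3195, γ^t·E[r] = 0.432386, running G = 4.915515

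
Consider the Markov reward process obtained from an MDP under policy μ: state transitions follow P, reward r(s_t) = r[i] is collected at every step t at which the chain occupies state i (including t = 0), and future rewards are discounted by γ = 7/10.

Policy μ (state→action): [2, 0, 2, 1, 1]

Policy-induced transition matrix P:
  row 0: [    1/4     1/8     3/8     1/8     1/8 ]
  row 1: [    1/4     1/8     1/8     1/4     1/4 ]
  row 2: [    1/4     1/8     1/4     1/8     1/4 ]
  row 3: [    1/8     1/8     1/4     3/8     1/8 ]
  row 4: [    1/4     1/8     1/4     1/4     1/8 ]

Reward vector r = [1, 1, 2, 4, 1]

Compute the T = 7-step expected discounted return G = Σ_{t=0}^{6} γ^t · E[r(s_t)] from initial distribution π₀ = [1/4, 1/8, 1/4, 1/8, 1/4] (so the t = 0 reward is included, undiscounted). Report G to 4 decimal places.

G = 5.5294

t=0: π = [0.2500, 0.1250, 0.2500, 0.1250, 0.2500], E[r] = 1.6250, γ^t·E[r] = 1.625000, running G = 1.625000
t=1: π = [0.2344, 0.1250, 0.2656, 0.2031, 0.1719], E[r] = 1.8750, γ^t·E[r] = 1.312500, running G = 2.937500
t=2: π = [0.2246, 0.1250, 0.2637, 0.2129, 0.1738], E[r] = 1.9023, γ^t·E[r] = 0.932148, running G = 3.869648
t=3: π = [0.2234, 0.1250, 0.2625, 0.2156, 0.1736], E[r] = 1.9092, γ^t·E[r] = 0.654849, running G = 4.524497
t=4: π = [0.2231, 0.1250, 0.2623, 0.2162, 0.1734], E[r] = 1.9109, γ^t·E[r] = 0.458819, running G = 4.983316
t=5: π = [0.2230, 0.1250, 0.2623, 0.2164, 0.1734], E[r] = 1.9113, γ^t·E[r] = 0.321237, running G = 5.304554
t=6: π = [0.2230, 0.1250, 0.2622, 0.2164, 0.1734], E[r] = 1.9114, γ^t·E[r] = 0.224877, running G = 5.529430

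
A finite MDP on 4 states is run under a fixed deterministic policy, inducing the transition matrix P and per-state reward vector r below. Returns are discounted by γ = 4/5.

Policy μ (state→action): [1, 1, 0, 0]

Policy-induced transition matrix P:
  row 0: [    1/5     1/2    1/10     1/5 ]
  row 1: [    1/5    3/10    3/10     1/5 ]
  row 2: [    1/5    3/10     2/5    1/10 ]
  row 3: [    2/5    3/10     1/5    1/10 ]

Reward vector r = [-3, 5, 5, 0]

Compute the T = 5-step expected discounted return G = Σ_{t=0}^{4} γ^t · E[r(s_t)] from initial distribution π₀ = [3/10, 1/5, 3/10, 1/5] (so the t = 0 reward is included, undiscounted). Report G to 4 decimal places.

t=0: π = [0.3000, 0.2000, 0.3000, 0.2000], E[r] = 1.6000, γ^t·E[r] = 1.600000, running G = 1.600000
t=1: π = [0.2400, 0.3600, 0.2500, 0.1500], E[r] = 2.3300, γ^t·E[r] = 1.864000, running G = 3.464000
t=2: π = [0.2300, 0.3480, 0.2620, 0.1600], E[r] = 2.3600, γ^t·E[r] = 1.510400, running G = 4.974400
t=3: π = [0.2320, 0.3460, 0.2642, 0.1578], E[r] = 2.3550, γ^t·E[r] = 1.205760, running G = 6.180160
t=4: π = [0.2316, 0.3464, 0.2642, 0.1578], E[r] = 2.3585, γ^t·E[r] = 0.966050, running G = 7.146210

G = 7.1462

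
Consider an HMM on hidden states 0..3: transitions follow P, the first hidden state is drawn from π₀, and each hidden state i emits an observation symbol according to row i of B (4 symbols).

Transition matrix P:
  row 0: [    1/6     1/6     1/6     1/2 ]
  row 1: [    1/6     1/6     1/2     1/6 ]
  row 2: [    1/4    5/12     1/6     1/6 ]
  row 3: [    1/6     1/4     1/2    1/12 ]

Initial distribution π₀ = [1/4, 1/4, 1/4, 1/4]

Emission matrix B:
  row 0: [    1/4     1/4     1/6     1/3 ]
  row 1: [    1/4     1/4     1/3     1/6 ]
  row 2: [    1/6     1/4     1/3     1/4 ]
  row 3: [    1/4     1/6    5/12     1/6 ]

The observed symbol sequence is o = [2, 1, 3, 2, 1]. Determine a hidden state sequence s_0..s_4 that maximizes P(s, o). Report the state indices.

t=0: δ = [4.167e-02, 8.333e-02, 8.333e-02, 1.042e-01]  (obs o_0=2)
t=1: δ = [5.208e-03, 8.681e-03, 1.302e-02, 3.472e-03]  ψ = [2, 2, 3, 0]  (obs o_1=1)
t=2: δ = [1.085e-03, 9.042e-04, 1.085e-03, 4.340e-04]  ψ = [2, 2, 1, 0]  (obs o_2=3)
t=3: δ = [4.521e-05, 1.507e-04, 1.507e-04, 2.261e-04]  ψ = [2, 2, 1, 0]  (obs o_3=2)
t=4: δ = [9.419e-06, 1.570e-05, 2.826e-05, 4.186e-06]  ψ = [2, 2, 3, 1]  (obs o_4=1)
backtrack: best end state = 2; path = [3, 2, 0, 3, 2]

path = [3, 2, 0, 3, 2]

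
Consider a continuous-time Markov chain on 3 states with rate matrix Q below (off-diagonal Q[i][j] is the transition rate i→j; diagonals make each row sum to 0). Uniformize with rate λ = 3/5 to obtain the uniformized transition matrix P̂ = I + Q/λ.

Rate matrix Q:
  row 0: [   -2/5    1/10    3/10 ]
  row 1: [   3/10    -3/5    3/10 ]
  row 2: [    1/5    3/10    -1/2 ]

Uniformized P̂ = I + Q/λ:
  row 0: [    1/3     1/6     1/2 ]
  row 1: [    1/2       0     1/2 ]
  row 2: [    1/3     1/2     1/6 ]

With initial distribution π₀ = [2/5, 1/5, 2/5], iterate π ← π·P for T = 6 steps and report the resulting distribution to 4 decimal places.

t=0: π = [0.4000, 0.2000, 0.4000]
t=1: π = [0.3667, 0.2667, 0.3667]
t=2: π = [0.3778, 0.2444, 0.3778]
t=3: π = [0.3741, 0.2519, 0.3741]
t=4: π = [0.3753, 0.2494, 0.3753]
t=5: π = [0.3749, 0.2502, 0.3749]
t=6: π = [0.3750, 0.2499, 0.3750]

π = [0.3750, 0.2499, 0.3750]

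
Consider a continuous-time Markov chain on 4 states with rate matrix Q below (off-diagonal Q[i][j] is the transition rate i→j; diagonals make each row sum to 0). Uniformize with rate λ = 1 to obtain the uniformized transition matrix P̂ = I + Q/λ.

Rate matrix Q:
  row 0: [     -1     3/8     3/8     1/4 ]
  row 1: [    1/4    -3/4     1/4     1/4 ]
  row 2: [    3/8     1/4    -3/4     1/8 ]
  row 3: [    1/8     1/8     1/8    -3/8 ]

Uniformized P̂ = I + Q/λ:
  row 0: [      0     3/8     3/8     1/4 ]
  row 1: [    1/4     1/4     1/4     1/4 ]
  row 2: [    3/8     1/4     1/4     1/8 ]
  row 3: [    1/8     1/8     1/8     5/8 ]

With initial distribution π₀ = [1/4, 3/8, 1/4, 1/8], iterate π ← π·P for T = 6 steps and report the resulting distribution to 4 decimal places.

π = [0.1878, 0.2296, 0.2296, 0.3530]

t=0: π = [0.2500, 0.3750, 0.2500, 0.1250]
t=1: π = [0.2031, 0.2656, 0.2656, 0.2656]
t=2: π = [0.1992, 0.2422, 0.2422, 0.3164]
t=3: π = [0.1909, 0.2354, 0.2354, 0.3384]
t=4: π = [0.1894, 0.2316, 0.2316, 0.3475]
t=5: π = [0.1882, 0.2302, 0.2302, 0.3514]
t=6: π = [0.1878, 0.2296, 0.2296, 0.3530]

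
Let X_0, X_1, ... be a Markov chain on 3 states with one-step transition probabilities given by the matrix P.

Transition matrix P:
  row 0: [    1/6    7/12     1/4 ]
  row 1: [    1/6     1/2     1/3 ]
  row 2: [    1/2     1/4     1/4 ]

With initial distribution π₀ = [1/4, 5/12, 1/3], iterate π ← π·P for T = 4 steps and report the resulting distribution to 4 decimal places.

π = [0.2626, 0.4499, 0.2875]

t=0: π = [0.2500, 0.4167, 0.3333]
t=1: π = [0.2778, 0.4375, 0.2847]
t=2: π = [0.2616, 0.4520, 0.2865]
t=3: π = [0.2622, 0.4502, 0.2877]
t=4: π = [0.2626, 0.4499, 0.2875]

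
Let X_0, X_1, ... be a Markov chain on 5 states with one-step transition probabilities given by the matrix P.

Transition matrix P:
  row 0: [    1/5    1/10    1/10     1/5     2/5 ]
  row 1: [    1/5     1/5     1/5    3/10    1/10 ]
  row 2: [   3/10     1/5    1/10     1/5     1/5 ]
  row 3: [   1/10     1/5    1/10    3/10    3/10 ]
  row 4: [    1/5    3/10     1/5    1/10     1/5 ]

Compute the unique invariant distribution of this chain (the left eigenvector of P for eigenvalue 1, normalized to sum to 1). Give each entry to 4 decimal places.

Balance equations π_j = Σ_i π_i·P[i][j]:
  π_0 = 1/5·π_0 + 1/5·π_1 + 3/10·π_2 + 1/10·π_3 + 1/5·π_4
  π_1 = 1/10·π_0 + 1/5·π_1 + 1/5·π_2 + 1/5·π_3 + 3/10·π_4
  π_2 = 1/10·π_0 + 1/5·π_1 + 1/10·π_2 + 1/10·π_3 + 1/5·π_4
  π_3 = 1/5·π_0 + 3/10·π_1 + 1/5·π_2 + 3/10·π_3 + 1/10·π_4
  normalize: π_0 + π_1 + π_2 + π_3 + π_4 = 1
Solving the linear system gives exactly π = [652/3385, 693/3385, 489/3385, 739/3385, 812/3385].

π = [0.1926, 0.2047, 0.1445, 0.2183, 0.2399]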